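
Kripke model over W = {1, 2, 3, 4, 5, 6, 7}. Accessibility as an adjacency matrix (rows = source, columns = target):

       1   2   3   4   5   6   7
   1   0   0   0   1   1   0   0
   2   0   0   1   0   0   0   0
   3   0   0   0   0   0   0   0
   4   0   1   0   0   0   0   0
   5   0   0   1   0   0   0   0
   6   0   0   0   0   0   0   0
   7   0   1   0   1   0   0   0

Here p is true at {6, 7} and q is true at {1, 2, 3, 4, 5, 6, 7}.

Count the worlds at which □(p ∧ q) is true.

2

1: successors {4, 5}; p ∧ q there: 4:F, 5:F. ✗
2: successors {3}; p ∧ q there: 3:F. ✗
3: no successors, so □(p ∧ q) holds vacuously. ✓
4: successors {2}; p ∧ q there: 2:F. ✗
5: successors {3}; p ∧ q there: 3:F. ✗
6: no successors, so □(p ∧ q) holds vacuously. ✓
7: successors {2, 4}; p ∧ q there: 2:F, 4:F. ✗
Satisfying worlds: {3, 6}.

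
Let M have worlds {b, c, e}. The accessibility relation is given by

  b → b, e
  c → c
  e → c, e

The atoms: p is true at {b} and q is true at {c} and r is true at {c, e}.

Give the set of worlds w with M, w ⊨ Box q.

{c}

b: successors {b, e}; q there: b:F, e:F. ✗
c: successors {c}; q there: c:T. ✓
e: successors {c, e}; q there: c:T, e:F. ✗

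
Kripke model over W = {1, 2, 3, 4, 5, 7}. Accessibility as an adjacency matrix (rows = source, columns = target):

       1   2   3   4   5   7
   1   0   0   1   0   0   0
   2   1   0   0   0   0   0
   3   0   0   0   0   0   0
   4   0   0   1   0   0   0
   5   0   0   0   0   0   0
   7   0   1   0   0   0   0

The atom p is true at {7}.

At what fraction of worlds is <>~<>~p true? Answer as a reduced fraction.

1/3

1: successors {3}; ~<>~p there: 3:T. ✓
2: successors {1}; ~<>~p there: 1:F. ✗
3: no successors, so <>~<>~p fails. ✗
4: successors {3}; ~<>~p there: 3:T. ✓
5: no successors, so <>~<>~p fails. ✗
7: successors {2}; ~<>~p there: 2:F. ✗
That's 2 of 6 worlds, so 2/6 = 1/3.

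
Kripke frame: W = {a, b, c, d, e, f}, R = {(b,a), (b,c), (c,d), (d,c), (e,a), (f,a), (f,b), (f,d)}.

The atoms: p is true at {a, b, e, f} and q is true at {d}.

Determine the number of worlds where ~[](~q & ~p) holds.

a: [](~q & ~p) is T. ✗
b: [](~q & ~p) is F. ✓
c: [](~q & ~p) is F. ✓
d: [](~q & ~p) is T. ✗
e: [](~q & ~p) is F. ✓
f: [](~q & ~p) is F. ✓
Satisfying worlds: {b, c, e, f}.

4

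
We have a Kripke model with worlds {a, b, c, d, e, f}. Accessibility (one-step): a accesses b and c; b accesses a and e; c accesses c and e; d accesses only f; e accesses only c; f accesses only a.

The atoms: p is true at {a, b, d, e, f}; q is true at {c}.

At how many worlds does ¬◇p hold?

1

a: ◇p is T. ✗
b: ◇p is T. ✗
c: ◇p is T. ✗
d: ◇p is T. ✗
e: ◇p is F. ✓
f: ◇p is T. ✗
Satisfying worlds: {e}.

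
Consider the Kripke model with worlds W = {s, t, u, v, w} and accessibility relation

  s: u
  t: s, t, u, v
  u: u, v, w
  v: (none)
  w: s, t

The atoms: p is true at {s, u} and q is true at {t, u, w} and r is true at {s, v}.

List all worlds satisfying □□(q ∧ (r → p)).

s: successors {u}; □(q ∧ (r → p)) there: u:F. ✗
t: successors {s, t, u, v}; □(q ∧ (r → p)) there: s:T, t:F, u:F, v:T. ✗
u: successors {u, v, w}; □(q ∧ (r → p)) there: u:F, v:T, w:F. ✗
v: no successors, so □□(q ∧ (r → p)) holds vacuously. ✓
w: successors {s, t}; □(q ∧ (r → p)) there: s:T, t:F. ✗

{v}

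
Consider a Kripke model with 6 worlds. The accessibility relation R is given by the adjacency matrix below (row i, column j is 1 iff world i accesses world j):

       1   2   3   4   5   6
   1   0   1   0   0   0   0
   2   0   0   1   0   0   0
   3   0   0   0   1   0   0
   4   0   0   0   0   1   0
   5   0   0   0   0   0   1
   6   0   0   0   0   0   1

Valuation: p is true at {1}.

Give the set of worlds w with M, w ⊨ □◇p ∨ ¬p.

1: □◇p is F, ¬p is F. ✗
2: □◇p is F, ¬p is T. ✓
3: □◇p is F, ¬p is T. ✓
4: □◇p is F, ¬p is T. ✓
5: □◇p is F, ¬p is T. ✓
6: □◇p is F, ¬p is T. ✓

{2, 3, 4, 5, 6}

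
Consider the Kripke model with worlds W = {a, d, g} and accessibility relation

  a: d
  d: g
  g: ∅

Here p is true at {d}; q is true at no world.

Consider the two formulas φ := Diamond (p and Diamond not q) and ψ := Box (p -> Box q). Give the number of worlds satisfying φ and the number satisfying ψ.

1 and 2

For Diamond (p and Diamond not q):
a: successors {d}; p and Diamond not q there: d:T. ✓
d: successors {g}; p and Diamond not q there: g:F. ✗
g: no successors, so Diamond (p and Diamond not q) fails. ✗
— 1 world.
For Box (p -> Box q):
a: successors {d}; p -> Box q there: d:F. ✗
d: successors {g}; p -> Box q there: g:T. ✓
g: no successors, so Box (p -> Box q) holds vacuously. ✓
— 2 worlds.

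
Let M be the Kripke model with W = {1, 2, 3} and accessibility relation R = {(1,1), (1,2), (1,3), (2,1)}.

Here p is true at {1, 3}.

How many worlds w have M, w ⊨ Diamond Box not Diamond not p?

1: successors {1, 2, 3}; Box not Diamond not p there: 1:F, 2:F, 3:T. ✓
2: successors {1}; Box not Diamond not p there: 1:F. ✗
3: no successors, so Diamond Box not Diamond not p fails. ✗
Satisfying worlds: {1}.

1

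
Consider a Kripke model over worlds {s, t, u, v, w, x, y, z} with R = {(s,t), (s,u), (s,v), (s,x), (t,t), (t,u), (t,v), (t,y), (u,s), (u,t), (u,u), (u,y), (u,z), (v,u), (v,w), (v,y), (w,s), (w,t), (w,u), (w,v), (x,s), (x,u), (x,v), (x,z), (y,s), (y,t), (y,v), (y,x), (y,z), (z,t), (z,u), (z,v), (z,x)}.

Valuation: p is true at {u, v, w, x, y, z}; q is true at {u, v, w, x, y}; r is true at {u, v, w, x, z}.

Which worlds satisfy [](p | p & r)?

{v}

s: successors {t, u, v, x}; p | p & r there: t:F, u:T, v:T, x:T. ✗
t: successors {t, u, v, y}; p | p & r there: t:F, u:T, v:T, y:T. ✗
u: successors {s, t, u, y, z}; p | p & r there: s:F, t:F, u:T, y:T, z:T. ✗
v: successors {u, w, y}; p | p & r there: u:T, w:T, y:T. ✓
w: successors {s, t, u, v}; p | p & r there: s:F, t:F, u:T, v:T. ✗
x: successors {s, u, v, z}; p | p & r there: s:F, u:T, v:T, z:T. ✗
y: successors {s, t, v, x, z}; p | p & r there: s:F, t:F, v:T, x:T, z:T. ✗
z: successors {t, u, v, x}; p | p & r there: t:F, u:T, v:T, x:T. ✗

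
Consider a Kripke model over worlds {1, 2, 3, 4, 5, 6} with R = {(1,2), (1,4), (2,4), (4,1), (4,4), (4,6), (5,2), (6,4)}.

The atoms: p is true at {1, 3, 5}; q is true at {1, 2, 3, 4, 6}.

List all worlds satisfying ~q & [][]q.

1: ~q is F, [][]q is T. ✗
2: ~q is F, [][]q is T. ✗
3: ~q is F, [][]q is T. ✗
4: ~q is F, [][]q is T. ✗
5: ~q is T, [][]q is T. ✓
6: ~q is F, [][]q is T. ✗

{5}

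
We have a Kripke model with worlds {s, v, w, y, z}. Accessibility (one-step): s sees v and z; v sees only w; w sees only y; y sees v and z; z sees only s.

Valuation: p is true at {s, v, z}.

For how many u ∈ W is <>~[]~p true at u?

4

s: successors {v, z}; ~[]~p there: v:F, z:T. ✓
v: successors {w}; ~[]~p there: w:F. ✗
w: successors {y}; ~[]~p there: y:T. ✓
y: successors {v, z}; ~[]~p there: v:F, z:T. ✓
z: successors {s}; ~[]~p there: s:T. ✓
Satisfying worlds: {s, w, y, z}.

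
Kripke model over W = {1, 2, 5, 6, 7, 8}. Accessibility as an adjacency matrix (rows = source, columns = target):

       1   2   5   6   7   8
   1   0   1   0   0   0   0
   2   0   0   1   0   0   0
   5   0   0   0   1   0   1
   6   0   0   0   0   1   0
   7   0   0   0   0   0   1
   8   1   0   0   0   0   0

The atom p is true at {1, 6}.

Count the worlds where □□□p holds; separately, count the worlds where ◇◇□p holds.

1 and 2

For □□□p:
1: successors {2}; □□p there: 2:F. ✗
2: successors {5}; □□p there: 5:F. ✗
5: successors {6, 8}; □□p there: 6:F, 8:F. ✗
6: successors {7}; □□p there: 7:T. ✓
7: successors {8}; □□p there: 8:F. ✗
8: successors {1}; □□p there: 1:F. ✗
— 1 world.
For ◇◇□p:
1: successors {2}; ◇□p there: 2:F. ✗
2: successors {5}; ◇□p there: 5:T. ✓
5: successors {6, 8}; ◇□p there: 6:F, 8:F. ✗
6: successors {7}; ◇□p there: 7:T. ✓
7: successors {8}; ◇□p there: 8:F. ✗
8: successors {1}; ◇□p there: 1:F. ✗
— 2 worlds.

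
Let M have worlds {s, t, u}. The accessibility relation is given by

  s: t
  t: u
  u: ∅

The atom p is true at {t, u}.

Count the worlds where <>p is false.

s: successors {t}; p there: t:T. ✓
t: successors {u}; p there: u:T. ✓
u: no successors, so <>p fails. ✗
Satisfying worlds: {s, t}.
So <>p fails at the other 1 world.

1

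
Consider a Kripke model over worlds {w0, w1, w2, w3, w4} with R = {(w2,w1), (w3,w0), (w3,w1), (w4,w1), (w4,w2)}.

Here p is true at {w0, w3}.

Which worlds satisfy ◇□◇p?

{w2, w3, w4}

w0: no successors, so ◇□◇p fails. ✗
w1: no successors, so ◇□◇p fails. ✗
w2: successors {w1}; □◇p there: w1:T. ✓
w3: successors {w0, w1}; □◇p there: w0:T, w1:T. ✓
w4: successors {w1, w2}; □◇p there: w1:T, w2:F. ✓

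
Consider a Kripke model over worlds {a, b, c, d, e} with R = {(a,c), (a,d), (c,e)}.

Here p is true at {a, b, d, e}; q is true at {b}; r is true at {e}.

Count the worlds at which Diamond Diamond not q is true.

1

a: successors {c, d}; Diamond not q there: c:T, d:F. ✓
b: no successors, so Diamond Diamond not q fails. ✗
c: successors {e}; Diamond not q there: e:F. ✗
d: no successors, so Diamond Diamond not q fails. ✗
e: no successors, so Diamond Diamond not q fails. ✗
Satisfying worlds: {a}.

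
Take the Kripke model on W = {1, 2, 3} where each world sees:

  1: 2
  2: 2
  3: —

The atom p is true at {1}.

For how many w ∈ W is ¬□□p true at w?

1: □□p is F. ✓
2: □□p is F. ✓
3: □□p is T. ✗
Satisfying worlds: {1, 2}.

2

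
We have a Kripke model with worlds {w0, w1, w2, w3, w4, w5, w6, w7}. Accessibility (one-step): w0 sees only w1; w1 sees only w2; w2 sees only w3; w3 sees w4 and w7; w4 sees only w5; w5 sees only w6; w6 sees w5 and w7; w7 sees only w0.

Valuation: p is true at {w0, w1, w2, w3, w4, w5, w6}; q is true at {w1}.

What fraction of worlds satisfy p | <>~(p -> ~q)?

7/8

w0: p is T, <>~(p -> ~q) is T. ✓
w1: p is T, <>~(p -> ~q) is F. ✓
w2: p is T, <>~(p -> ~q) is F. ✓
w3: p is T, <>~(p -> ~q) is F. ✓
w4: p is T, <>~(p -> ~q) is F. ✓
w5: p is T, <>~(p -> ~q) is F. ✓
w6: p is T, <>~(p -> ~q) is F. ✓
w7: p is F, <>~(p -> ~q) is F. ✗
That's 7 of 8 worlds, so 7/8.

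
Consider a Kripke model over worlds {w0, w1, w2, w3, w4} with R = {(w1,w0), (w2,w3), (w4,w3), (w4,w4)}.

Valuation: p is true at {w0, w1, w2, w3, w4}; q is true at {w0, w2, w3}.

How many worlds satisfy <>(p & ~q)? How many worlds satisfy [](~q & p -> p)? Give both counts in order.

1 and 5

For <>(p & ~q):
w0: no successors, so <>(p & ~q) fails. ✗
w1: successors {w0}; p & ~q there: w0:F. ✗
w2: successors {w3}; p & ~q there: w3:F. ✗
w3: no successors, so <>(p & ~q) fails. ✗
w4: successors {w3, w4}; p & ~q there: w3:F, w4:T. ✓
— 1 world.
For [](~q & p -> p):
w0: no successors, so [](~q & p -> p) holds vacuously. ✓
w1: successors {w0}; ~q & p -> p there: w0:T. ✓
w2: successors {w3}; ~q & p -> p there: w3:T. ✓
w3: no successors, so [](~q & p -> p) holds vacuously. ✓
w4: successors {w3, w4}; ~q & p -> p there: w3:T, w4:T. ✓
— 5 worlds.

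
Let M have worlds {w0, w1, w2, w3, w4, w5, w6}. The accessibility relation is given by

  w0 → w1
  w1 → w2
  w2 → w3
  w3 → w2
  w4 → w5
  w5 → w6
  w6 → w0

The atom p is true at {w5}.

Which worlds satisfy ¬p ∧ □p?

{w4}

w0: ¬p is T, □p is F. ✗
w1: ¬p is T, □p is F. ✗
w2: ¬p is T, □p is F. ✗
w3: ¬p is T, □p is F. ✗
w4: ¬p is T, □p is T. ✓
w5: ¬p is F, □p is F. ✗
w6: ¬p is T, □p is F. ✗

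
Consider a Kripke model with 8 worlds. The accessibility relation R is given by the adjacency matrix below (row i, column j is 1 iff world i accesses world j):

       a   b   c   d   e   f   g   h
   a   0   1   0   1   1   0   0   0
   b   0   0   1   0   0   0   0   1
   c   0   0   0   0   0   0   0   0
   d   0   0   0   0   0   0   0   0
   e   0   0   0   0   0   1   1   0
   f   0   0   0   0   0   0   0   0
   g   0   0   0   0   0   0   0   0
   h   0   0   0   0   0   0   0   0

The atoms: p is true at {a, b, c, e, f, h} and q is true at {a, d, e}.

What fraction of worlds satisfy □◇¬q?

5/8

a: successors {b, d, e}; ◇¬q there: b:T, d:F, e:T. ✗
b: successors {c, h}; ◇¬q there: c:F, h:F. ✗
c: no successors, so □◇¬q holds vacuously. ✓
d: no successors, so □◇¬q holds vacuously. ✓
e: successors {f, g}; ◇¬q there: f:F, g:F. ✗
f: no successors, so □◇¬q holds vacuously. ✓
g: no successors, so □◇¬q holds vacuously. ✓
h: no successors, so □◇¬q holds vacuously. ✓
That's 5 of 8 worlds, so 5/8.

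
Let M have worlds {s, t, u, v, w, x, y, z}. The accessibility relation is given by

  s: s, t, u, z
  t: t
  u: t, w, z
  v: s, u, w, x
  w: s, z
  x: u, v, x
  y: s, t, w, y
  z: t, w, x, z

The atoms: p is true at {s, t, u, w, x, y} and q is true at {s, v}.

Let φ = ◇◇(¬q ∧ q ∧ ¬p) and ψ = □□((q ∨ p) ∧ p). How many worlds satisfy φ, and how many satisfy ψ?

For ◇◇(¬q ∧ q ∧ ¬p):
s: successors {s, t, u, z}; ◇(¬q ∧ q ∧ ¬p) there: s:F, t:F, u:F, z:F. ✗
t: successors {t}; ◇(¬q ∧ q ∧ ¬p) there: t:F. ✗
u: successors {t, w, z}; ◇(¬q ∧ q ∧ ¬p) there: t:F, w:F, z:F. ✗
v: successors {s, u, w, x}; ◇(¬q ∧ q ∧ ¬p) there: s:F, u:F, w:F, x:F. ✗
w: successors {s, z}; ◇(¬q ∧ q ∧ ¬p) there: s:F, z:F. ✗
x: successors {u, v, x}; ◇(¬q ∧ q ∧ ¬p) there: u:F, v:F, x:F. ✗
y: successors {s, t, w, y}; ◇(¬q ∧ q ∧ ¬p) there: s:F, t:F, w:F, y:F. ✗
z: successors {t, w, x, z}; ◇(¬q ∧ q ∧ ¬p) there: t:F, w:F, x:F, z:F. ✗
— 0 worlds.
For □□((q ∨ p) ∧ p):
s: successors {s, t, u, z}; □((q ∨ p) ∧ p) there: s:F, t:T, u:F, z:F. ✗
t: successors {t}; □((q ∨ p) ∧ p) there: t:T. ✓
u: successors {t, w, z}; □((q ∨ p) ∧ p) there: t:T, w:F, z:F. ✗
v: successors {s, u, w, x}; □((q ∨ p) ∧ p) there: s:F, u:F, w:F, x:F. ✗
w: successors {s, z}; □((q ∨ p) ∧ p) there: s:F, z:F. ✗
x: successors {u, v, x}; □((q ∨ p) ∧ p) there: u:F, v:T, x:F. ✗
y: successors {s, t, w, y}; □((q ∨ p) ∧ p) there: s:F, t:T, w:F, y:T. ✗
z: successors {t, w, x, z}; □((q ∨ p) ∧ p) there: t:T, w:F, x:F, z:F. ✗
— 1 world.

0 and 1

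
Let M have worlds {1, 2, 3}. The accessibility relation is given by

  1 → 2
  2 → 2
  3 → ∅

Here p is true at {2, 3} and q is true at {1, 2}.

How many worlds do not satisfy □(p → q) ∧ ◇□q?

1: □(p → q) is T, ◇□q is T. ✓
2: □(p → q) is T, ◇□q is T. ✓
3: □(p → q) is T, ◇□q is F. ✗
Satisfying worlds: {1, 2}.
So □(p → q) ∧ ◇□q fails at the other 1 world.

1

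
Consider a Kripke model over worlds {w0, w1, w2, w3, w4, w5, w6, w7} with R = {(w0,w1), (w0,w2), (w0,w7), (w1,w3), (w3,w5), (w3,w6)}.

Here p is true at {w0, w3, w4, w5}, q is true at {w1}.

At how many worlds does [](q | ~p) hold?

w0: successors {w1, w2, w7}; q | ~p there: w1:T, w2:T, w7:T. ✓
w1: successors {w3}; q | ~p there: w3:F. ✗
w2: no successors, so [](q | ~p) holds vacuously. ✓
w3: successors {w5, w6}; q | ~p there: w5:F, w6:T. ✗
w4: no successors, so [](q | ~p) holds vacuously. ✓
w5: no successors, so [](q | ~p) holds vacuously. ✓
w6: no successors, so [](q | ~p) holds vacuously. ✓
w7: no successors, so [](q | ~p) holds vacuously. ✓
Satisfying worlds: {w0, w2, w4, w5, w6, w7}.

6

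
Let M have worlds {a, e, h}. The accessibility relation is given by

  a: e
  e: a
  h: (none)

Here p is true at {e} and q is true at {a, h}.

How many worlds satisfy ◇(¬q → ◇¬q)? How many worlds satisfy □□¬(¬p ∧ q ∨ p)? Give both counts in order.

1 and 1

For ◇(¬q → ◇¬q):
a: successors {e}; ¬q → ◇¬q there: e:F. ✗
e: successors {a}; ¬q → ◇¬q there: a:T. ✓
h: no successors, so ◇(¬q → ◇¬q) fails. ✗
— 1 world.
For □□¬(¬p ∧ q ∨ p):
a: successors {e}; □¬(¬p ∧ q ∨ p) there: e:F. ✗
e: successors {a}; □¬(¬p ∧ q ∨ p) there: a:F. ✗
h: no successors, so □□¬(¬p ∧ q ∨ p) holds vacuously. ✓
— 1 world.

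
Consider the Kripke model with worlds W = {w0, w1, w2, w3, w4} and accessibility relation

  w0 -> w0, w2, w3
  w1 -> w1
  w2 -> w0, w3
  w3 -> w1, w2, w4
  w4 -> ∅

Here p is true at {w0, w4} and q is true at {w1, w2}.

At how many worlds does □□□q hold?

w0: successors {w0, w2, w3}; □□q there: w0:F, w2:F, w3:F. ✗
w1: successors {w1}; □□q there: w1:T. ✓
w2: successors {w0, w3}; □□q there: w0:F, w3:F. ✗
w3: successors {w1, w2, w4}; □□q there: w1:T, w2:F, w4:T. ✗
w4: no successors, so □□□q holds vacuously. ✓
Satisfying worlds: {w1, w4}.

2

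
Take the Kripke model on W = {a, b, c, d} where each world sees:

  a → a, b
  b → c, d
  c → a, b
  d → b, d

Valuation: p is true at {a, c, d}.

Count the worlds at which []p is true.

a: successors {a, b}; p there: a:T, b:F. ✗
b: successors {c, d}; p there: c:T, d:T. ✓
c: successors {a, b}; p there: a:T, b:F. ✗
d: successors {b, d}; p there: b:F, d:T. ✗
Satisfying worlds: {b}.

1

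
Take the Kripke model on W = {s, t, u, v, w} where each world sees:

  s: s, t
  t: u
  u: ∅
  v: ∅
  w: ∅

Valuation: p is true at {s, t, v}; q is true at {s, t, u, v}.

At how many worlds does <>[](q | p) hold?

2

s: successors {s, t}; [](q | p) there: s:T, t:T. ✓
t: successors {u}; [](q | p) there: u:T. ✓
u: no successors, so <>[](q | p) fails. ✗
v: no successors, so <>[](q | p) fails. ✗
w: no successors, so <>[](q | p) fails. ✗
Satisfying worlds: {s, t}.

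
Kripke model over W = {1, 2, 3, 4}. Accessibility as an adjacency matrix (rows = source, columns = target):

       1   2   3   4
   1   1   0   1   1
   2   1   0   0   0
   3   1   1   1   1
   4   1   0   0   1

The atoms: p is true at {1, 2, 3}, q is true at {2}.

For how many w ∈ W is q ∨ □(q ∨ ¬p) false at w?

3

1: q is F, □(q ∨ ¬p) is F. ✗
2: q is T, □(q ∨ ¬p) is F. ✓
3: q is F, □(q ∨ ¬p) is F. ✗
4: q is F, □(q ∨ ¬p) is F. ✗
Satisfying worlds: {2}.
So q ∨ □(q ∨ ¬p) fails at the other 3 worlds.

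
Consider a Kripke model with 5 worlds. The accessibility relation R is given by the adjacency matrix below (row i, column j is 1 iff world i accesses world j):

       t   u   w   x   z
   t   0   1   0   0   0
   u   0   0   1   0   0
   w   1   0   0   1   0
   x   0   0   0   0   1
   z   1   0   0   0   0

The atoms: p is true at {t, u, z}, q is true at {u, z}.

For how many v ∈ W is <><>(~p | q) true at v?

4

t: successors {u}; <>(~p | q) there: u:T. ✓
u: successors {w}; <>(~p | q) there: w:T. ✓
w: successors {t, x}; <>(~p | q) there: t:T, x:T. ✓
x: successors {z}; <>(~p | q) there: z:F. ✗
z: successors {t}; <>(~p | q) there: t:T. ✓
Satisfying worlds: {t, u, w, z}.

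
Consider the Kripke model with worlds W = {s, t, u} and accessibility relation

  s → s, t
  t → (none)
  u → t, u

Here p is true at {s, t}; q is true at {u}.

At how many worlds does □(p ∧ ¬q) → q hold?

s: □(p ∧ ¬q) is T, q is F. ✗
t: □(p ∧ ¬q) is T, q is F. ✗
u: □(p ∧ ¬q) is F, q is T. ✓
Satisfying worlds: {u}.

1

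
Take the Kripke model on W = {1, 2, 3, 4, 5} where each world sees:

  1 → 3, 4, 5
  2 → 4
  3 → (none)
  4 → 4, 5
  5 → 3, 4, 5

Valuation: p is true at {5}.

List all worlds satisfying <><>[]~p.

1: successors {3, 4, 5}; <>[]~p there: 3:F, 4:F, 5:T. ✓
2: successors {4}; <>[]~p there: 4:F. ✗
3: no successors, so <><>[]~p fails. ✗
4: successors {4, 5}; <>[]~p there: 4:F, 5:T. ✓
5: successors {3, 4, 5}; <>[]~p there: 3:F, 4:F, 5:T. ✓

{1, 4, 5}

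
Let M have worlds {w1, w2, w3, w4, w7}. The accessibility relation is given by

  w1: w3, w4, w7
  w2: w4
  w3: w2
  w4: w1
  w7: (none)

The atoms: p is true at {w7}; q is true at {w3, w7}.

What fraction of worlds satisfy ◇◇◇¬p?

4/5

w1: successors {w3, w4, w7}; ◇◇¬p there: w3:T, w4:T, w7:F. ✓
w2: successors {w4}; ◇◇¬p there: w4:T. ✓
w3: successors {w2}; ◇◇¬p there: w2:T. ✓
w4: successors {w1}; ◇◇¬p there: w1:T. ✓
w7: no successors, so ◇◇◇¬p fails. ✗
That's 4 of 5 worlds, so 4/5.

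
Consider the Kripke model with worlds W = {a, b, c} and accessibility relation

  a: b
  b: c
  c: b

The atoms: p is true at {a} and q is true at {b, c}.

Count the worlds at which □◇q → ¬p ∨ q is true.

a: □◇q is T, ¬p ∨ q is F. ✗
b: □◇q is T, ¬p ∨ q is T. ✓
c: □◇q is T, ¬p ∨ q is T. ✓
Satisfying worlds: {b, c}.

2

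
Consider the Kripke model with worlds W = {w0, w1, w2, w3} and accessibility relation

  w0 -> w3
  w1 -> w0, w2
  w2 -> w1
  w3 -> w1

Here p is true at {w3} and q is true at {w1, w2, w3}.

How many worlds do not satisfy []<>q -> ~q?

w0: []<>q is T, ~q is T. ✓
w1: []<>q is T, ~q is F. ✗
w2: []<>q is T, ~q is F. ✗
w3: []<>q is T, ~q is F. ✗
Satisfying worlds: {w0}.
So []<>q -> ~q fails at the other 3 worlds.

3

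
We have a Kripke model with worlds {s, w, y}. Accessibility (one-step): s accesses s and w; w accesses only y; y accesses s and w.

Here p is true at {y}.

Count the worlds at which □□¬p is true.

s: successors {s, w}; □¬p there: s:T, w:F. ✗
w: successors {y}; □¬p there: y:T. ✓
y: successors {s, w}; □¬p there: s:T, w:F. ✗
Satisfying worlds: {w}.

1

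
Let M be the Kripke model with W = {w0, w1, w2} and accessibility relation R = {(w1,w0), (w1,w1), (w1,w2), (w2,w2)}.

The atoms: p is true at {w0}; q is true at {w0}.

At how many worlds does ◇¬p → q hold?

1

w0: ◇¬p is F, q is T. ✓
w1: ◇¬p is T, q is F. ✗
w2: ◇¬p is T, q is F. ✗
Satisfying worlds: {w0}.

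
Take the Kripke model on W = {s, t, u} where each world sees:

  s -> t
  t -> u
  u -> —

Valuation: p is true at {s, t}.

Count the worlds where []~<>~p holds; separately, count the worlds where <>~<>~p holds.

For []~<>~p:
s: successors {t}; ~<>~p there: t:F. ✗
t: successors {u}; ~<>~p there: u:T. ✓
u: no successors, so []~<>~p holds vacuously. ✓
— 2 worlds.
For <>~<>~p:
s: successors {t}; ~<>~p there: t:F. ✗
t: successors {u}; ~<>~p there: u:T. ✓
u: no successors, so <>~<>~p fails. ✗
— 1 world.

2 and 1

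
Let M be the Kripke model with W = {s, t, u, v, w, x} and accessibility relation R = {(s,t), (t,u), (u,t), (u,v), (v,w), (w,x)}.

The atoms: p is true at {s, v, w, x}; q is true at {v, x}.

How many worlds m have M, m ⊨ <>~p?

s: successors {t}; ~p there: t:T. ✓
t: successors {u}; ~p there: u:T. ✓
u: successors {t, v}; ~p there: t:T, v:F. ✓
v: successors {w}; ~p there: w:F. ✗
w: successors {x}; ~p there: x:F. ✗
x: no successors, so <>~p fails. ✗
Satisfying worlds: {s, t, u}.

3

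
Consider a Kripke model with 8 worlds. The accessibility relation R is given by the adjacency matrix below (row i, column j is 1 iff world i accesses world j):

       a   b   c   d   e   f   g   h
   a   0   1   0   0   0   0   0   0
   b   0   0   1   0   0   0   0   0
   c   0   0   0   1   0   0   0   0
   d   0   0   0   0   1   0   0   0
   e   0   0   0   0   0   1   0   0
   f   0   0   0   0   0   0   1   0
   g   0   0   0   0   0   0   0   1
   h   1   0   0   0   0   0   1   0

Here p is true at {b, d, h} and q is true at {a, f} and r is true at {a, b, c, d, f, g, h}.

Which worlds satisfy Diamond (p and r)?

a: successors {b}; p and r there: b:T. ✓
b: successors {c}; p and r there: c:F. ✗
c: successors {d}; p and r there: d:T. ✓
d: successors {e}; p and r there: e:F. ✗
e: successors {f}; p and r there: f:F. ✗
f: successors {g}; p and r there: g:F. ✗
g: successors {h}; p and r there: h:T. ✓
h: successors {a, g}; p and r there: a:F, g:F. ✗

{a, c, g}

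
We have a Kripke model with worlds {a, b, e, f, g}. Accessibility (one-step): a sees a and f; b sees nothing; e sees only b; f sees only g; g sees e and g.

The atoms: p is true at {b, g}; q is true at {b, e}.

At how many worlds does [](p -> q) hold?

a: successors {a, f}; p -> q there: a:T, f:T. ✓
b: no successors, so [](p -> q) holds vacuously. ✓
e: successors {b}; p -> q there: b:T. ✓
f: successors {g}; p -> q there: g:F. ✗
g: successors {e, g}; p -> q there: e:T, g:F. ✗
Satisfying worlds: {a, b, e}.

3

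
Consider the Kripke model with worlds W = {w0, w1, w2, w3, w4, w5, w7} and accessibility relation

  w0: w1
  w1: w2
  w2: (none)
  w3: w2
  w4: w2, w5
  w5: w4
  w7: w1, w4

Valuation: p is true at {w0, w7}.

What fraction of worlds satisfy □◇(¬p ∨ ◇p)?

4/7

w0: successors {w1}; ◇(¬p ∨ ◇p) there: w1:T. ✓
w1: successors {w2}; ◇(¬p ∨ ◇p) there: w2:F. ✗
w2: no successors, so □◇(¬p ∨ ◇p) holds vacuously. ✓
w3: successors {w2}; ◇(¬p ∨ ◇p) there: w2:F. ✗
w4: successors {w2, w5}; ◇(¬p ∨ ◇p) there: w2:F, w5:T. ✗
w5: successors {w4}; ◇(¬p ∨ ◇p) there: w4:T. ✓
w7: successors {w1, w4}; ◇(¬p ∨ ◇p) there: w1:T, w4:T. ✓
That's 4 of 7 worlds, so 4/7.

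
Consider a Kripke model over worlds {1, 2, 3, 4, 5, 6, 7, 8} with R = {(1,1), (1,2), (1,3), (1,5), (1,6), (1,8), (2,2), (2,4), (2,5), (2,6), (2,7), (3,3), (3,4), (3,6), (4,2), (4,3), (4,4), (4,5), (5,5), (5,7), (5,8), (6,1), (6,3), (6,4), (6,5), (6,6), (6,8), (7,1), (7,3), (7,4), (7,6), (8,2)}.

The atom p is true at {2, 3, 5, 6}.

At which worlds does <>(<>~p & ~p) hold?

1: successors {1, 2, 3, 5, 6, 8}; <>~p & ~p there: 1:T, 2:F, 3:F, 5:F, 6:F, 8:F. ✓
2: successors {2, 4, 5, 6, 7}; <>~p & ~p there: 2:F, 4:T, 5:F, 6:F, 7:T. ✓
3: successors {3, 4, 6}; <>~p & ~p there: 3:F, 4:T, 6:F. ✓
4: successors {2, 3, 4, 5}; <>~p & ~p there: 2:F, 3:F, 4:T, 5:F. ✓
5: successors {5, 7, 8}; <>~p & ~p there: 5:F, 7:T, 8:F. ✓
6: successors {1, 3, 4, 5, 6, 8}; <>~p & ~p there: 1:T, 3:F, 4:T, 5:F, 6:F, 8:F. ✓
7: successors {1, 3, 4, 6}; <>~p & ~p there: 1:T, 3:F, 4:T, 6:F. ✓
8: successors {2}; <>~p & ~p there: 2:F. ✗

{1, 2, 3, 4, 5, 6, 7}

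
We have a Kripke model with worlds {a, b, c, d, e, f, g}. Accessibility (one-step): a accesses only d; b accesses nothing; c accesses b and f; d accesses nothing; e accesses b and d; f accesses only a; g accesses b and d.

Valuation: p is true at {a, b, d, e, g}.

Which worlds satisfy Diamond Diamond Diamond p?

{c}

a: successors {d}; Diamond Diamond p there: d:F. ✗
b: no successors, so Diamond Diamond Diamond p fails. ✗
c: successors {b, f}; Diamond Diamond p there: b:F, f:T. ✓
d: no successors, so Diamond Diamond Diamond p fails. ✗
e: successors {b, d}; Diamond Diamond p there: b:F, d:F. ✗
f: successors {a}; Diamond Diamond p there: a:F. ✗
g: successors {b, d}; Diamond Diamond p there: b:F, d:F. ✗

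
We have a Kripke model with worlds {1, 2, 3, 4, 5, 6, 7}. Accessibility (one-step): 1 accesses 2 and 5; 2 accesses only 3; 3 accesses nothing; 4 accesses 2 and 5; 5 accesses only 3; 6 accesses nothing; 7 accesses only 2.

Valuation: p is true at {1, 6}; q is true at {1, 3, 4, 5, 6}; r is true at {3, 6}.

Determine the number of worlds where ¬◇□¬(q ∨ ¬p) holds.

5

1: ◇□¬(q ∨ ¬p) is F. ✓
2: ◇□¬(q ∨ ¬p) is T. ✗
3: ◇□¬(q ∨ ¬p) is F. ✓
4: ◇□¬(q ∨ ¬p) is F. ✓
5: ◇□¬(q ∨ ¬p) is T. ✗
6: ◇□¬(q ∨ ¬p) is F. ✓
7: ◇□¬(q ∨ ¬p) is F. ✓
Satisfying worlds: {1, 3, 4, 6, 7}.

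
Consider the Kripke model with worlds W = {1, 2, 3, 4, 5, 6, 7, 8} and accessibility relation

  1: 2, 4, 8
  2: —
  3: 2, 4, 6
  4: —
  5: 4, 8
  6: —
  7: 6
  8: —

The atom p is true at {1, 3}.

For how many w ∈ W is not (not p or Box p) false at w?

1: not p or Box p is F. ✓
2: not p or Box p is T. ✗
3: not p or Box p is F. ✓
4: not p or Box p is T. ✗
5: not p or Box p is T. ✗
6: not p or Box p is T. ✗
7: not p or Box p is T. ✗
8: not p or Box p is T. ✗
Satisfying worlds: {1, 3}.
So not (not p or Box p) fails at the other 6 worlds.

6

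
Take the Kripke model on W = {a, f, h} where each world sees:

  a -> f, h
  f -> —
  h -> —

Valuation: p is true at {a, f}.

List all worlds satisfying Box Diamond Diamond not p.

{f, h}

a: successors {f, h}; Diamond Diamond not p there: f:F, h:F. ✗
f: no successors, so Box Diamond Diamond not p holds vacuously. ✓
h: no successors, so Box Diamond Diamond not p holds vacuously. ✓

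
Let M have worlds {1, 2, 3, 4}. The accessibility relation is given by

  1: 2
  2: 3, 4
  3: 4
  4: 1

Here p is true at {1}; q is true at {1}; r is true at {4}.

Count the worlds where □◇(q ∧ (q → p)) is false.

1: successors {2}; ◇(q ∧ (q → p)) there: 2:F. ✗
2: successors {3, 4}; ◇(q ∧ (q → p)) there: 3:F, 4:T. ✗
3: successors {4}; ◇(q ∧ (q → p)) there: 4:T. ✓
4: successors {1}; ◇(q ∧ (q → p)) there: 1:F. ✗
Satisfying worlds: {3}.
So □◇(q ∧ (q → p)) fails at the other 3 worlds.

3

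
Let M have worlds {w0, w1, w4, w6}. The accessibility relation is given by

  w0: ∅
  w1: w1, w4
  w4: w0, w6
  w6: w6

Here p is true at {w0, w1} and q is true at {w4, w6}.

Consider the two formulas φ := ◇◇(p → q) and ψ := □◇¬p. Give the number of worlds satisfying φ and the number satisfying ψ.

For ◇◇(p → q):
w0: no successors, so ◇◇(p → q) fails. ✗
w1: successors {w1, w4}; ◇(p → q) there: w1:T, w4:T. ✓
w4: successors {w0, w6}; ◇(p → q) there: w0:F, w6:T. ✓
w6: successors {w6}; ◇(p → q) there: w6:T. ✓
— 3 worlds.
For □◇¬p:
w0: no successors, so □◇¬p holds vacuously. ✓
w1: successors {w1, w4}; ◇¬p there: w1:T, w4:T. ✓
w4: successors {w0, w6}; ◇¬p there: w0:F, w6:T. ✗
w6: successors {w6}; ◇¬p there: w6:T. ✓
— 3 worlds.

3 and 3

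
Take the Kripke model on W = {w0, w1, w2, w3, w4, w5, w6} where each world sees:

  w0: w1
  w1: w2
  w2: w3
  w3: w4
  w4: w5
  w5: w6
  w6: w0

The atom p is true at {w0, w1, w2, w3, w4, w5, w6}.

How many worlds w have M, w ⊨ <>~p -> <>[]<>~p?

w0: <>~p is F, <>[]<>~p is F. ✓
w1: <>~p is F, <>[]<>~p is F. ✓
w2: <>~p is F, <>[]<>~p is F. ✓
w3: <>~p is F, <>[]<>~p is F. ✓
w4: <>~p is F, <>[]<>~p is F. ✓
w5: <>~p is F, <>[]<>~p is F. ✓
w6: <>~p is F, <>[]<>~p is F. ✓
Satisfying worlds: {w0, w1, w2, w3, w4, w5, w6}.

7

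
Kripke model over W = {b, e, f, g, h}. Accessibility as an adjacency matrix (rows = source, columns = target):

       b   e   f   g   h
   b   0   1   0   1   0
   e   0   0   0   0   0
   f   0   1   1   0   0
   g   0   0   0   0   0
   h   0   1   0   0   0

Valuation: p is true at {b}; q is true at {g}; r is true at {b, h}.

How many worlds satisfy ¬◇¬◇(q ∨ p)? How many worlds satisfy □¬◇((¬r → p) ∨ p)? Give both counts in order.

2 and 5

For ¬◇¬◇(q ∨ p):
b: ◇¬◇(q ∨ p) is T. ✗
e: ◇¬◇(q ∨ p) is F. ✓
f: ◇¬◇(q ∨ p) is T. ✗
g: ◇¬◇(q ∨ p) is F. ✓
h: ◇¬◇(q ∨ p) is T. ✗
— 2 worlds.
For □¬◇((¬r → p) ∨ p):
b: successors {e, g}; ¬◇((¬r → p) ∨ p) there: e:T, g:T. ✓
e: no successors, so □¬◇((¬r → p) ∨ p) holds vacuously. ✓
f: successors {e, f}; ¬◇((¬r → p) ∨ p) there: e:T, f:T. ✓
g: no successors, so □¬◇((¬r → p) ∨ p) holds vacuously. ✓
h: successors {e}; ¬◇((¬r → p) ∨ p) there: e:T. ✓
— 5 worlds.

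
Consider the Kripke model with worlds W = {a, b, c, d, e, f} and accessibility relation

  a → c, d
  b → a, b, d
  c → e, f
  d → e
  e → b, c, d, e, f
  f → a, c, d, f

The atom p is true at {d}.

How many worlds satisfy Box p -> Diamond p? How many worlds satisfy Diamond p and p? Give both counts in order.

6 and 0

For Box p -> Diamond p:
a: Box p is F, Diamond p is T. ✓
b: Box p is F, Diamond p is T. ✓
c: Box p is F, Diamond p is F. ✓
d: Box p is F, Diamond p is F. ✓
e: Box p is F, Diamond p is T. ✓
f: Box p is F, Diamond p is T. ✓
— 6 worlds.
For Diamond p and p:
a: Diamond p is T, p is F. ✗
b: Diamond p is T, p is F. ✗
c: Diamond p is F, p is F. ✗
d: Diamond p is F, p is T. ✗
e: Diamond p is T, p is F. ✗
f: Diamond p is T, p is F. ✗
— 0 worlds.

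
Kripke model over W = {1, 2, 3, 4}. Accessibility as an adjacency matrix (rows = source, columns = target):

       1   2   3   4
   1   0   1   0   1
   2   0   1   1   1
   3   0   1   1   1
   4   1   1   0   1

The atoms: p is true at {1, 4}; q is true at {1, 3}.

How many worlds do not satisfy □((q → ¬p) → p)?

4

1: successors {2, 4}; (q → ¬p) → p there: 2:F, 4:T. ✗
2: successors {2, 3, 4}; (q → ¬p) → p there: 2:F, 3:F, 4:T. ✗
3: successors {2, 3, 4}; (q → ¬p) → p there: 2:F, 3:F, 4:T. ✗
4: successors {1, 2, 4}; (q → ¬p) → p there: 1:T, 2:F, 4:T. ✗
Satisfying worlds: ∅.
So □((q → ¬p) → p) fails at the other 4 worlds.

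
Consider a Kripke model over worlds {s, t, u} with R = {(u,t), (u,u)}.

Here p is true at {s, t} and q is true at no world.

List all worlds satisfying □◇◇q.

{s, t}

s: no successors, so □◇◇q holds vacuously. ✓
t: no successors, so □◇◇q holds vacuously. ✓
u: successors {t, u}; ◇◇q there: t:F, u:F. ✗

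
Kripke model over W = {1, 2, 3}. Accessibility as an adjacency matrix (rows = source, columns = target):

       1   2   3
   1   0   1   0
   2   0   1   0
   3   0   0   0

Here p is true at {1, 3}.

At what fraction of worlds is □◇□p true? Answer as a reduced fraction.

1/3

1: successors {2}; ◇□p there: 2:F. ✗
2: successors {2}; ◇□p there: 2:F. ✗
3: no successors, so □◇□p holds vacuously. ✓
That's 1 of 3 worlds, so 1/3.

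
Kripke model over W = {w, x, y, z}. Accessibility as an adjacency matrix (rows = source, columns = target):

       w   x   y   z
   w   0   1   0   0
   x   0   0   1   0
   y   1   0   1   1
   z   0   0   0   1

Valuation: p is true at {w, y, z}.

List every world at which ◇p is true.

{x, y, z}

w: successors {x}; p there: x:F. ✗
x: successors {y}; p there: y:T. ✓
y: successors {w, y, z}; p there: w:T, y:T, z:T. ✓
z: successors {z}; p there: z:T. ✓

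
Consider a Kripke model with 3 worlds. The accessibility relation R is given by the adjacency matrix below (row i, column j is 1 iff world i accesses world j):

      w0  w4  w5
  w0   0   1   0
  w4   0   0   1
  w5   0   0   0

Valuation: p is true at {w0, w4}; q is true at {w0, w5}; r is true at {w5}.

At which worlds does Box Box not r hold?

w0: successors {w4}; Box not r there: w4:F. ✗
w4: successors {w5}; Box not r there: w5:T. ✓
w5: no successors, so Box Box not r holds vacuously. ✓

{w4, w5}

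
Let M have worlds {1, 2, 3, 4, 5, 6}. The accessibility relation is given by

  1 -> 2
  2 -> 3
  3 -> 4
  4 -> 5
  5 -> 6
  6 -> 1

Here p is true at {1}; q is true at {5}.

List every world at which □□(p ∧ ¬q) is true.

{5}

1: successors {2}; □(p ∧ ¬q) there: 2:F. ✗
2: successors {3}; □(p ∧ ¬q) there: 3:F. ✗
3: successors {4}; □(p ∧ ¬q) there: 4:F. ✗
4: successors {5}; □(p ∧ ¬q) there: 5:F. ✗
5: successors {6}; □(p ∧ ¬q) there: 6:T. ✓
6: successors {1}; □(p ∧ ¬q) there: 1:F. ✗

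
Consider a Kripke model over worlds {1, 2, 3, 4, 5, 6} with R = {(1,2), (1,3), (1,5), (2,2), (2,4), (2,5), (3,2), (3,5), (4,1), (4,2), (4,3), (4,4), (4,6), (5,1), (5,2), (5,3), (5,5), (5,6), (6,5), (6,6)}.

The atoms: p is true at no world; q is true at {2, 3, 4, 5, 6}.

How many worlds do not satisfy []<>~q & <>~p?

6

1: []<>~q is F, <>~p is T. ✗
2: []<>~q is F, <>~p is T. ✗
3: []<>~q is F, <>~p is T. ✗
4: []<>~q is F, <>~p is T. ✗
5: []<>~q is F, <>~p is T. ✗
6: []<>~q is F, <>~p is T. ✗
Satisfying worlds: ∅.
So []<>~q & <>~p fails at the other 6 worlds.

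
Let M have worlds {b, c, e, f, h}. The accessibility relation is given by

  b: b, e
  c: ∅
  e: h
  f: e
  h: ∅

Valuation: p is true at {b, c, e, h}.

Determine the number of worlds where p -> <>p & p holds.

b: p is T, <>p & p is T. ✓
c: p is T, <>p & p is F. ✗
e: p is T, <>p & p is T. ✓
f: p is F, <>p & p is F. ✓
h: p is T, <>p & p is F. ✗
Satisfying worlds: {b, e, f}.

3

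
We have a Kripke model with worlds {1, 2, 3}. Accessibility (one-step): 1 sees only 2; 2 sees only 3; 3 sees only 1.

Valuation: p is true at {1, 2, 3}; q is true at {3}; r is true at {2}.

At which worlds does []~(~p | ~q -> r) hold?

1: successors {2}; ~(~p | ~q -> r) there: 2:F. ✗
2: successors {3}; ~(~p | ~q -> r) there: 3:F. ✗
3: successors {1}; ~(~p | ~q -> r) there: 1:T. ✓

{3}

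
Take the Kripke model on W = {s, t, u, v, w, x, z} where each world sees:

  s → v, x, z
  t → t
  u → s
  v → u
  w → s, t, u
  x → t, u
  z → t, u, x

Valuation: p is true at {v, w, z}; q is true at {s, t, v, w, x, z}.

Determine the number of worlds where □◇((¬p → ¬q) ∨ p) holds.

2

s: successors {v, x, z}; ◇((¬p → ¬q) ∨ p) there: v:T, x:T, z:T. ✓
t: successors {t}; ◇((¬p → ¬q) ∨ p) there: t:F. ✗
u: successors {s}; ◇((¬p → ¬q) ∨ p) there: s:T. ✓
v: successors {u}; ◇((¬p → ¬q) ∨ p) there: u:F. ✗
w: successors {s, t, u}; ◇((¬p → ¬q) ∨ p) there: s:T, t:F, u:F. ✗
x: successors {t, u}; ◇((¬p → ¬q) ∨ p) there: t:F, u:F. ✗
z: successors {t, u, x}; ◇((¬p → ¬q) ∨ p) there: t:F, u:F, x:T. ✗
Satisfying worlds: {s, u}.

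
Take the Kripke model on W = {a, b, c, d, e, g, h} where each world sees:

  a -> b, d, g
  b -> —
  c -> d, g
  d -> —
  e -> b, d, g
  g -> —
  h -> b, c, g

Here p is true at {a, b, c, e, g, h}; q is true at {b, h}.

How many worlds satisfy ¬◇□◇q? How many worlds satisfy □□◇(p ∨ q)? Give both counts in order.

3 and 6

For ¬◇□◇q:
a: ◇□◇q is T. ✗
b: ◇□◇q is F. ✓
c: ◇□◇q is T. ✗
d: ◇□◇q is F. ✓
e: ◇□◇q is T. ✗
g: ◇□◇q is F. ✓
h: ◇□◇q is T. ✗
— 3 worlds.
For □□◇(p ∨ q):
a: successors {b, d, g}; □◇(p ∨ q) there: b:T, d:T, g:T. ✓
b: no successors, so □□◇(p ∨ q) holds vacuously. ✓
c: successors {d, g}; □◇(p ∨ q) there: d:T, g:T. ✓
d: no successors, so □□◇(p ∨ q) holds vacuously. ✓
e: successors {b, d, g}; □◇(p ∨ q) there: b:T, d:T, g:T. ✓
g: no successors, so □□◇(p ∨ q) holds vacuously. ✓
h: successors {b, c, g}; □◇(p ∨ q) there: b:T, c:F, g:T. ✗
— 6 worlds.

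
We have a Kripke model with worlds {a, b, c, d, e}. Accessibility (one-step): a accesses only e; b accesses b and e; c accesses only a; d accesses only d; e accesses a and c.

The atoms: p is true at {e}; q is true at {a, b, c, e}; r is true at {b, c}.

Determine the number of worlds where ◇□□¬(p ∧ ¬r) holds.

3

a: successors {e}; □□¬(p ∧ ¬r) there: e:F. ✗
b: successors {b, e}; □□¬(p ∧ ¬r) there: b:F, e:F. ✗
c: successors {a}; □□¬(p ∧ ¬r) there: a:T. ✓
d: successors {d}; □□¬(p ∧ ¬r) there: d:T. ✓
e: successors {a, c}; □□¬(p ∧ ¬r) there: a:T, c:F. ✓
Satisfying worlds: {c, d, e}.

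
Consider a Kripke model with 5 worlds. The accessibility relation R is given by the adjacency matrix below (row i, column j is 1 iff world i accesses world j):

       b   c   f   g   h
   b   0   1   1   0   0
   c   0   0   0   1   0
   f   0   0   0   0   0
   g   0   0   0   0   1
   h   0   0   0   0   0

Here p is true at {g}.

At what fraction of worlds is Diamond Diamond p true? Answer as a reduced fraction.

b: successors {c, f}; Diamond p there: c:T, f:F. ✓
c: successors {g}; Diamond p there: g:F. ✗
f: no successors, so Diamond Diamond p fails. ✗
g: successors {h}; Diamond p there: h:F. ✗
h: no successors, so Diamond Diamond p fails. ✗
That's 1 of 5 worlds, so 1/5.

1/5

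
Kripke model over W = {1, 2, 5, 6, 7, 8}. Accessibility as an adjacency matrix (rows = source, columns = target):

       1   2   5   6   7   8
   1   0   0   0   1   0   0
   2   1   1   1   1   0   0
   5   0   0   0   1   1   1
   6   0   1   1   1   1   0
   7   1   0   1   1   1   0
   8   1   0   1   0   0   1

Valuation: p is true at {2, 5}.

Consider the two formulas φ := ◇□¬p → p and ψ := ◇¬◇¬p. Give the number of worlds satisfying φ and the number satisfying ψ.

3 and 0

For ◇□¬p → p:
1: ◇□¬p is F, p is F. ✓
2: ◇□¬p is T, p is T. ✓
5: ◇□¬p is F, p is T. ✓
6: ◇□¬p is T, p is F. ✗
7: ◇□¬p is T, p is F. ✗
8: ◇□¬p is T, p is F. ✗
— 3 worlds.
For ◇¬◇¬p:
1: successors {6}; ¬◇¬p there: 6:F. ✗
2: successors {1, 2, 5, 6}; ¬◇¬p there: 1:F, 2:F, 5:F, 6:F. ✗
5: successors {6, 7, 8}; ¬◇¬p there: 6:F, 7:F, 8:F. ✗
6: successors {2, 5, 6, 7}; ¬◇¬p there: 2:F, 5:F, 6:F, 7:F. ✗
7: successors {1, 5, 6, 7}; ¬◇¬p there: 1:F, 5:F, 6:F, 7:F. ✗
8: successors {1, 5, 8}; ¬◇¬p there: 1:F, 5:F, 8:F. ✗
— 0 worlds.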